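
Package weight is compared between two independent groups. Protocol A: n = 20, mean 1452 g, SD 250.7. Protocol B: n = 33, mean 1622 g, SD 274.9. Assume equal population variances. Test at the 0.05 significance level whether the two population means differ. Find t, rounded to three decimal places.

-2.254

Let group 1 = protocol A, group 2 = protocol B. H0: μ_1 = μ_2; H1: μ_1 ≠ μ_2 (two-sample pooled-variance t-test, two-sided).
s_p² = [(20−1)·250.7² + (33−1)·274.9²]/(20+33−2) = 70831.4
t = (1452 − 1622)/√[70831.4·(1/20 + 1/33)] = -2.254
df = n₁ + n₂ − 2 = 51
Two-sided p-value ≈ 0.0285
Since p ≈ 0.0285 < α = 0.05, reject H0; the evidence is statistically significant.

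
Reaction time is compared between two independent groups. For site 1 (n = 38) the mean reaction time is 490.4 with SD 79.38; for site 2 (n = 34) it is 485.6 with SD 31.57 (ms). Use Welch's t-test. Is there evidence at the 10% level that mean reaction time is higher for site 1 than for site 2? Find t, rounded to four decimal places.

0.3436

Let group 1 = site 1, group 2 = site 2. H0: μ_1 = μ_2; H1: μ_1 > μ_2 (Welch's two-sample t-test, right-tailed).
t = (x̄_1 − x̄_2)/√(s_1²/n_1 + s_2²/n_2) = (490.4 − 485.6)/√(79.38²/38 + 31.57²/34) = 0.3436
Welch–Satterthwaite df ≈ 49.50
p-value = P(T ≥ 0.3436) ≈ 0.366
Since p ≈ 0.366 > α = 0.1, fail to reject H0; the evidence is not statistically significant.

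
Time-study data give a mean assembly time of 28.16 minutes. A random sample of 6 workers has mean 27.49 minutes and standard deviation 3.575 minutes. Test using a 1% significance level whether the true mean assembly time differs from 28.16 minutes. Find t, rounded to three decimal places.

-0.459

H0: μ = 28.16; H1: μ ≠ 28.16 (one-sample t-test, two-sided).
t = (x̄ − μ₀)/(s/√n) = (27.49 − 28.16)/(3.575/√6) = -0.459
df = n − 1 = 5
Two-sided p-value ≈ 0.6655
Since p ≈ 0.6655 > α = 0.01, fail to reject H0; the evidence is not statistically significant.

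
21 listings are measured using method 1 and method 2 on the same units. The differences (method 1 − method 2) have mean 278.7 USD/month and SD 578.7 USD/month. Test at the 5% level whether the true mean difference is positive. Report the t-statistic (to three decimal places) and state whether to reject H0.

H0: μ_d = 0; H1: μ_d > 0 (paired t-test on the differences, right-tailed).
t = d̄/(s_d/√n) = 278.7/(578.7/√21) = 2.207
df = n − 1 = 20
p-value = P(T ≥ 2.207) ≈ 0.020
Since p ≈ 0.020 < α = 0.05, reject H0; the data support H1.

t = 2.207; reject H0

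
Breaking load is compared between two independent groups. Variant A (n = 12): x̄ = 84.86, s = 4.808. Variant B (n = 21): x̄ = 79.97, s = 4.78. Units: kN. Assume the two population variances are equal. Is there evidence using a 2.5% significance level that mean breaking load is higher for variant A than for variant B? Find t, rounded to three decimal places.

Let group 1 = variant A, group 2 = variant B. H0: μ_1 = μ_2; H1: μ_1 > μ_2 (two-sample pooled-variance t-test, right-tailed).
s_p² = [(12−1)·4.808² + (21−1)·4.78²]/(12+21−2) = 22.9437
t = (84.86 − 79.97)/√[22.9437·(1/12 + 1/21)] = 2.821
df = n₁ + n₂ − 2 = 31
p-value = P(T ≥ 2.821) ≈ 0.0041
Since p ≈ 0.0041 < α = 0.025, reject H0; the data support H1.

2.821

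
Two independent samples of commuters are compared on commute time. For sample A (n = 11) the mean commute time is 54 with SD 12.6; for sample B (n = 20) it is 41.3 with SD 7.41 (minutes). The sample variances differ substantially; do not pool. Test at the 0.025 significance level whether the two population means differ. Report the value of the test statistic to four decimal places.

3.0642

Let group 1 = sample A, group 2 = sample B. H0: μ_1 = μ_2; H1: μ_1 ≠ μ_2 (Welch's two-sample t-test, two-sided).
t = (x̄_1 − x̄_2)/√(s_1²/n_1 + s_2²/n_2) = (54 − 41.3)/√(12.6²/11 + 7.41²/20) = 3.0642
Welch–Satterthwaite df ≈ 13.90
Two-sided p-value ≈ 0.008
Since p ≈ 0.008 < α = 0.025, reject H0; the evidence is statistically significant.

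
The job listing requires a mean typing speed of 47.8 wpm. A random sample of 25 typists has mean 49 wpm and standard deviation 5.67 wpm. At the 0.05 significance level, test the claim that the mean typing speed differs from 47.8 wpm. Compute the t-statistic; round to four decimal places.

H0: μ = 47.8; H1: μ ≠ 47.8 (one-sample t-test, two-sided).
t = (x̄ − μ₀)/(s/√n) = (49 − 47.8)/(5.67/√25) = 1.0582
df = n − 1 = 24
Two-sided p-value ≈ 0.300
Since p ≈ 0.300 > α = 0.05, fail to reject H0; the evidence is not statistically significant.

1.0582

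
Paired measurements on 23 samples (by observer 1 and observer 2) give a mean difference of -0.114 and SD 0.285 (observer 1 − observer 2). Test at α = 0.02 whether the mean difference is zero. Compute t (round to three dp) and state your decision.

t = -1.918; fail to reject H0

H0: μ_d = 0; H1: μ_d ≠ 0 (paired t-test on the differences, two-sided).
t = d̄/(s_d/√n) = -0.114/(0.285/√23) = -1.918
df = n − 1 = 22
Two-sided p-value ≈ 0.068
Since p ≈ 0.068 > α = 0.02, fail to reject H0; the data do not provide sufficient evidence against H0.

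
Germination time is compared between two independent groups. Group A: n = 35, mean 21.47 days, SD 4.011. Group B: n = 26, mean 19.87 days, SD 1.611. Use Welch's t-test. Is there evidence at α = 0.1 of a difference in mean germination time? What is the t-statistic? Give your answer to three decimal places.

Let group 1 = group A, group 2 = group B. H0: μ_1 = μ_2; H1: μ_1 ≠ μ_2 (Welch's two-sample t-test, two-sided).
t = (x̄_1 − x̄_2)/√(s_1²/n_1 + s_2²/n_2) = (21.47 − 19.87)/√(4.011²/35 + 1.611²/26) = 2.139
Welch–Satterthwaite df ≈ 47.33
Two-sided p-value ≈ 0.038
Since p ≈ 0.038 < α = 0.1, reject H0; the evidence is statistically significant.

2.139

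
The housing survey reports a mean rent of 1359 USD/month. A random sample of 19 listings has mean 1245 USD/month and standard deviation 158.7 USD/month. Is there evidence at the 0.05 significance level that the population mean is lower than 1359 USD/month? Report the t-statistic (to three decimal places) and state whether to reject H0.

t = -3.131; reject H0

H0: μ = 1359; H1: μ < 1359 (one-sample t-test, left-tailed).
t = (x̄ − μ₀)/(s/√n) = (1245 − 1359)/(158.7/√19) = -3.131
df = n − 1 = 18
p-value = P(T ≤ -3.131) ≈ 0.0029
Since p ≈ 0.0029 < α = 0.05, reject H0; the evidence is statistically significant.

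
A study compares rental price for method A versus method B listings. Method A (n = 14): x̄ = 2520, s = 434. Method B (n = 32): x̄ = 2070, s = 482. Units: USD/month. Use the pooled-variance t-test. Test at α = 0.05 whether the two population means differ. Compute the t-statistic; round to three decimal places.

Let group 1 = method A, group 2 = method B. H0: μ_1 = μ_2; H1: μ_1 ≠ μ_2 (two-sample pooled-variance t-test, two-sided).
s_p² = [(14−1)·434² + (32−1)·482²]/(14+32−2) = 219333
t = (2520 − 2070)/√[219333·(1/14 + 1/32)] = 2.999
df = n₁ + n₂ − 2 = 44
Two-sided p-value ≈ 0.004
Since p ≈ 0.004 < α = 0.05, reject H0; the evidence is statistically significant.

2.999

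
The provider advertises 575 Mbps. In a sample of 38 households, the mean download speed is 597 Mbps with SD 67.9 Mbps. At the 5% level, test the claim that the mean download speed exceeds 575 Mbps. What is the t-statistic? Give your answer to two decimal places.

H0: μ = 575; H1: μ > 575 (one-sample t-test, right-tailed).
t = (x̄ − μ₀)/(s/√n) = (597 − 575)/(67.9/√38) = 2.00
df = n − 1 = 37
p-value = P(T ≥ 2.00) ≈ 0.0266
Since p ≈ 0.0266 < α = 0.05, reject H0; the evidence is statistically significant.

2.00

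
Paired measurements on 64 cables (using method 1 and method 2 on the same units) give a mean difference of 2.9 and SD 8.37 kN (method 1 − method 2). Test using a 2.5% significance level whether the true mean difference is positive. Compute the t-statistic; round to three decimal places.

H0: μ_d = 0; H1: μ_d > 0 (paired t-test on the differences, right-tailed).
t = d̄/(s_d/√n) = 2.9/(8.37/√64) = 2.772
df = n − 1 = 63
p-value = P(T ≥ 2.772) ≈ 0.0037
Since p ≈ 0.0037 < α = 0.025, reject H0; the evidence is statistically significant.

2.772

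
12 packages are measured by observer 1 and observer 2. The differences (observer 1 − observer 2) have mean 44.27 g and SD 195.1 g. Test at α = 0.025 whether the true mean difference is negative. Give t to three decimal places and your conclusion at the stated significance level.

H0: μ_d = 0; H1: μ_d < 0 (paired t-test on the differences, left-tailed).
t = d̄/(s_d/√n) = 44.27/(195.1/√12) = 0.786
df = n − 1 = 11
p-value = P(T ≤ 0.786) ≈ 0.776
Since p ≈ 0.776 > α = 0.025, fail to reject H0; the data do not provide sufficient evidence against H0.

t = 0.786; fail to reject H0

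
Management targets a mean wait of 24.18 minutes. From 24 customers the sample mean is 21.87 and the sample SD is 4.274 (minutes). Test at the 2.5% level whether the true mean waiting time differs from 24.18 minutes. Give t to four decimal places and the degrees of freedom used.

H0: μ = 24.18; H1: μ ≠ 24.18 (one-sample t-test, two-sided).
t = (x̄ − μ₀)/(s/√n) = (21.87 − 24.18)/(4.274/√24) = -2.6478
df = n − 1 = 23
Two-sided p-value ≈ 0.0144
Since p ≈ 0.0144 < α = 0.025, reject H0; the evidence is statistically significant.

t = -2.6478, df = 23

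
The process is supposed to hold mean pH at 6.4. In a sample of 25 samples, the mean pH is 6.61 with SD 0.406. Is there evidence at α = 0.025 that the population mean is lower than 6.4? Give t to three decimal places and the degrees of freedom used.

H0: μ = 6.4; H1: μ < 6.4 (one-sample t-test, left-tailed).
t = (x̄ − μ₀)/(s/√n) = (6.61 − 6.4)/(0.406/√25) = 2.586
df = n − 1 = 24
p-value = P(T ≤ 2.586) ≈ 0.9919
Since p ≈ 0.9919 > α = 0.025, fail to reject H0; the evidence is not statistically significant.

t = 2.586, df = 24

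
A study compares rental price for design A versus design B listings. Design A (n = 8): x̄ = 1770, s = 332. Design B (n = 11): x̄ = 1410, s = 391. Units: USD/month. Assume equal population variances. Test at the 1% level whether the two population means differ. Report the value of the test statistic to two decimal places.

Let group 1 = design A, group 2 = design B. H0: μ_1 = μ_2; H1: μ_1 ≠ μ_2 (two-sample pooled-variance t-test, two-sided).
s_p² = [(8−1)·332² + (11−1)·391²]/(8+11−2) = 135316
t = (1770 − 1410)/√[135316·(1/8 + 1/11)] = 2.11
df = n₁ + n₂ − 2 = 17
Two-sided p-value ≈ 0.050
Since p ≈ 0.050 > α = 0.01, fail to reject H0; the data do not provide sufficient evidence against H0.

2.11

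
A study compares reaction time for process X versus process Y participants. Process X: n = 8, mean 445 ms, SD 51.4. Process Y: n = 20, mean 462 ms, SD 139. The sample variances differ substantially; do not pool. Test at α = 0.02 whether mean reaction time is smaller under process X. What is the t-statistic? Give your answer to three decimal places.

Let group 1 = process X, group 2 = process Y. H0: μ_1 = μ_2; H1: μ_1 < μ_2 (Welch's two-sample t-test, left-tailed).
t = (x̄_1 − x̄_2)/√(s_1²/n_1 + s_2²/n_2) = (445 − 462)/√(51.4²/8 + 139²/20) = -0.472
Welch–Satterthwaite df ≈ 25.97
p-value = P(T ≤ -0.472) ≈ 0.3204
Since p ≈ 0.3204 > α = 0.02, fail to reject H0; the data do not provide sufficient evidence against H0.

-0.472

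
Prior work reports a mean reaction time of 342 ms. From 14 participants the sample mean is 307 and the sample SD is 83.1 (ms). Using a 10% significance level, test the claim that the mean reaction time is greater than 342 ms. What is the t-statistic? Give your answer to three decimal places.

-1.576

H0: μ = 342; H1: μ > 342 (one-sample t-test, right-tailed).
t = (x̄ − μ₀)/(s/√n) = (307 − 342)/(83.1/√14) = -1.576
df = n − 1 = 13
p-value = P(T ≥ -1.576) ≈ 0.930
Since p ≈ 0.930 > α = 0.1, fail to reject H0; the data do not provide sufficient evidence against H0.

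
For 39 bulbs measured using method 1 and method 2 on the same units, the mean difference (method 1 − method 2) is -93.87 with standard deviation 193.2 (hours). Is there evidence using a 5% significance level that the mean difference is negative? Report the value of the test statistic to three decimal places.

H0: μ_d = 0; H1: μ_d < 0 (paired t-test on the differences, left-tailed).
t = d̄/(s_d/√n) = -93.87/(193.2/√39) = -3.034
df = n − 1 = 38
p-value = P(T ≤ -3.034) ≈ 0.002
Since p ≈ 0.002 < α = 0.05, reject H0; the data support H1.

-3.034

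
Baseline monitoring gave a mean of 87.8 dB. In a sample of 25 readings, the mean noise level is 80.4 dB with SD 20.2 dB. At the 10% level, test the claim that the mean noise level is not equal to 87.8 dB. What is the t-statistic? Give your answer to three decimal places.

-1.832

H0: μ = 87.8; H1: μ ≠ 87.8 (one-sample t-test, two-sided).
t = (x̄ − μ₀)/(s/√n) = (80.4 − 87.8)/(20.2/√25) = -1.832
df = n − 1 = 24
Two-sided p-value ≈ 0.079
Since p ≈ 0.079 < α = 0.1, reject H0; the data support H1.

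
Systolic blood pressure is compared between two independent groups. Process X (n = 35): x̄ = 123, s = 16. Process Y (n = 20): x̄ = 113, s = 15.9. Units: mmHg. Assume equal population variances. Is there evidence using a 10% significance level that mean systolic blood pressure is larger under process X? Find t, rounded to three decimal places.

2.235

Let group 1 = process X, group 2 = process Y. H0: μ_1 = μ_2; H1: μ_1 > μ_2 (two-sample pooled-variance t-test, right-tailed).
s_p² = [(35−1)·16² + (20−1)·15.9²]/(35+20−2) = 254.856
t = (123 − 113)/√[254.856·(1/35 + 1/20)] = 2.235
df = n₁ + n₂ − 2 = 53
p-value = P(T ≥ 2.235) ≈ 0.015
Since p ≈ 0.015 < α = 0.1, reject H0; the data support H1.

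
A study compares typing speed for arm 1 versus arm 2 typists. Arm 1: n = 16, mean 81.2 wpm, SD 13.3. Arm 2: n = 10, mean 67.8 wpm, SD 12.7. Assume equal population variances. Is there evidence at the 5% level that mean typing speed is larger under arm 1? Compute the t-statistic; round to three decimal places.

2.542

Let group 1 = arm 1, group 2 = arm 2. H0: μ_1 = μ_2; H1: μ_1 > μ_2 (two-sample pooled-variance t-test, right-tailed).
s_p² = [(16−1)·13.3² + (10−1)·12.7²]/(16+10−2) = 171.04
t = (81.2 − 67.8)/√[171.04·(1/16 + 1/10)] = 2.542
df = n₁ + n₂ − 2 = 24
p-value = P(T ≥ 2.542) ≈ 0.0090
Since p ≈ 0.0090 < α = 0.05, reject H0; the data support H1.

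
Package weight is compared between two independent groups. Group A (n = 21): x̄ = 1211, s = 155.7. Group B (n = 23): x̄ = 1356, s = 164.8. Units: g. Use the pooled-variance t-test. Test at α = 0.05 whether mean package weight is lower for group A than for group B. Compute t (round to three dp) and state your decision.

Let group 1 = group A, group 2 = group B. H0: μ_1 = μ_2; H1: μ_1 < μ_2 (two-sample pooled-variance t-test, left-tailed).
s_p² = [(21−1)·155.7² + (23−1)·164.8²]/(21+23−2) = 25770.2
t = (1211 − 1356)/√[25770.2·(1/21 + 1/23)] = -2.993
df = n₁ + n₂ − 2 = 42
p-value = P(T ≤ -2.993) ≈ 0.0023
Since p ≈ 0.0023 < α = 0.05, reject H0; the evidence is statistically significant.

t = -2.993; reject H0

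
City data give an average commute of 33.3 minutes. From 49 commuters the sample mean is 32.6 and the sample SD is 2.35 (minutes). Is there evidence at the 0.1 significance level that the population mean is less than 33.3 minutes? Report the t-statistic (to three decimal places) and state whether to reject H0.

H0: μ = 33.3; H1: μ < 33.3 (one-sample t-test, left-tailed).
t = (x̄ − μ₀)/(s/√n) = (32.6 − 33.3)/(2.35/√49) = -2.085
df = n − 1 = 48
p-value = P(T ≤ -2.085) ≈ 0.021
Since p ≈ 0.021 < α = 0.1, reject H0; the data support H1.

t = -2.085; reject H0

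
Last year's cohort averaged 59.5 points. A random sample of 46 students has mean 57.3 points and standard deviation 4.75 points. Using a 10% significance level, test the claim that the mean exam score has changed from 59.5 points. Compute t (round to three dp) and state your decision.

H0: μ = 59.5; H1: μ ≠ 59.5 (one-sample t-test, two-sided).
t = (x̄ − μ₀)/(s/√n) = (57.3 − 59.5)/(4.75/√46) = -3.141
df = n − 1 = 45
Two-sided p-value ≈ 0.003
Since p ≈ 0.003 < α = 0.1, reject H0; the evidence is statistically significant.

t = -3.141; reject H0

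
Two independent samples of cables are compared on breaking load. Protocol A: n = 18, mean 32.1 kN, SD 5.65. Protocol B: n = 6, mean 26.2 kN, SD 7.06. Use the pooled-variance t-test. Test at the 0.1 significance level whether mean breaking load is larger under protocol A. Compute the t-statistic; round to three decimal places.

2.086

Let group 1 = protocol A, group 2 = protocol B. H0: μ_1 = μ_2; H1: μ_1 > μ_2 (two-sample pooled-variance t-test, right-tailed).
s_p² = [(18−1)·5.65² + (6−1)·7.06²]/(18+6−2) = 35.9955
t = (32.1 − 26.2)/√[35.9955·(1/18 + 1/6)] = 2.086
df = n₁ + n₂ − 2 = 22
p-value = P(T ≥ 2.086) ≈ 0.0244
Since p ≈ 0.0244 < α = 0.1, reject H0; the data support H1.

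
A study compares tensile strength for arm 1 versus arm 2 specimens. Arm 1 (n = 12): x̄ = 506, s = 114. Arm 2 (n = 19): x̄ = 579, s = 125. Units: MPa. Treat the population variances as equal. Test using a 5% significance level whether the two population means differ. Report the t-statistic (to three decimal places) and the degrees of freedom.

Let group 1 = arm 1, group 2 = arm 2. H0: μ_1 = μ_2; H1: μ_1 ≠ μ_2 (two-sample pooled-variance t-test, two-sided).
s_p² = [(12−1)·114² + (19−1)·125²]/(12+19−2) = 14627.8
t = (506 − 579)/√[14627.8·(1/12 + 1/19)] = -1.637
df = n₁ + n₂ − 2 = 29
Two-sided p-value ≈ 0.1125
Since p ≈ 0.1125 > α = 0.05, fail to reject H0; the data do not provide sufficient evidence against H0.

t = -1.637, df = 29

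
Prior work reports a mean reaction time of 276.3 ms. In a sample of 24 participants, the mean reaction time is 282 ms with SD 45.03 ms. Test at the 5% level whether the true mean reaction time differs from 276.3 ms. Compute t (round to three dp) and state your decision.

H0: μ = 276.3; H1: μ ≠ 276.3 (one-sample t-test, two-sided).
t = (x̄ − μ₀)/(s/√n) = (282 − 276.3)/(45.03/√24) = 0.620
df = n − 1 = 23
Two-sided p-value ≈ 0.5413
Since p ≈ 0.5413 > α = 0.05, fail to reject H0; the evidence is not statistically significant.

t = 0.620; fail to reject H0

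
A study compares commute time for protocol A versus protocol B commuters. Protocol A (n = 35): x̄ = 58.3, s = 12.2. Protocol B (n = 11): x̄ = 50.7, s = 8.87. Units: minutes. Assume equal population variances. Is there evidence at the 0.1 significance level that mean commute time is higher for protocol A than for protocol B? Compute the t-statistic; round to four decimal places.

Let group 1 = protocol A, group 2 = protocol B. H0: μ_1 = μ_2; H1: μ_1 > μ_2 (two-sample pooled-variance t-test, right-tailed).
s_p² = [(35−1)·12.2² + (11−1)·8.87²]/(35+11−2) = 132.894
t = (58.3 − 50.7)/√[132.894·(1/35 + 1/11)] = 1.9073
df = n₁ + n₂ − 2 = 44
p-value = P(T ≥ 1.9073) ≈ 0.0315
Since p ≈ 0.0315 < α = 0.1, reject H0; the data support H1.

1.9073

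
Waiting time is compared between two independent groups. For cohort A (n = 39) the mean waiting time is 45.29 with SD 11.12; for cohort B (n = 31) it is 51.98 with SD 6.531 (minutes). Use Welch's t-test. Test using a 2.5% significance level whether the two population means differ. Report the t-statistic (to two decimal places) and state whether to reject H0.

Let group 1 = cohort A, group 2 = cohort B. H0: μ_1 = μ_2; H1: μ_1 ≠ μ_2 (Welch's two-sample t-test, two-sided).
t = (x̄_1 − x̄_2)/√(s_1²/n_1 + s_2²/n_2) = (45.29 − 51.98)/√(11.12²/39 + 6.531²/31) = -3.14
Welch–Satterthwaite df ≈ 63.09
Two-sided p-value ≈ 0.0026
Since p ≈ 0.0026 < α = 0.025, reject H0; the evidence is statistically significant.

t = -3.14; reject H0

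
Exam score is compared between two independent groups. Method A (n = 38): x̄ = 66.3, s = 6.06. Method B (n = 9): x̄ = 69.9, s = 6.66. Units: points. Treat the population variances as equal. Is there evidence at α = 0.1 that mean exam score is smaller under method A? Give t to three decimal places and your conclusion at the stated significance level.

t = -1.574; reject H0

Let group 1 = method A, group 2 = method B. H0: μ_1 = μ_2; H1: μ_1 < μ_2 (two-sample pooled-variance t-test, left-tailed).
s_p² = [(38−1)·6.06² + (9−1)·6.66²]/(38+9−2) = 38.0804
t = (66.3 − 69.9)/√[38.0804·(1/38 + 1/9)] = -1.574
df = n₁ + n₂ − 2 = 45
p-value = P(T ≤ -1.574) ≈ 0.0613
Since p ≈ 0.0613 < α = 0.1, reject H0; the data support H1.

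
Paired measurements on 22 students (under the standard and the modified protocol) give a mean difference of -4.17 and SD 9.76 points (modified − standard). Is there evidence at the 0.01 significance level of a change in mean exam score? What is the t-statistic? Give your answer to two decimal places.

H0: μ_d = 0; H1: μ_d ≠ 0 (paired t-test on the differences, two-sided).
t = d̄/(s_d/√n) = -4.17/(9.76/√22) = -2.00
df = n − 1 = 21
Two-sided p-value ≈ 0.058
Since p ≈ 0.058 > α = 0.01, fail to reject H0; the evidence is not statistically significant.

-2.00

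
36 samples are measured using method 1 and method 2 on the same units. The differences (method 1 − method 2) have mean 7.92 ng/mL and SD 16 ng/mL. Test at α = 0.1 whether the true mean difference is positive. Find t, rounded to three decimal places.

2.970

H0: μ_d = 0; H1: μ_d > 0 (paired t-test on the differences, right-tailed).
t = d̄/(s_d/√n) = 7.92/(16/√36) = 2.970
df = n − 1 = 35
p-value = P(T ≥ 2.970) ≈ 0.0027
Since p ≈ 0.0027 < α = 0.1, reject H0; the data support H1.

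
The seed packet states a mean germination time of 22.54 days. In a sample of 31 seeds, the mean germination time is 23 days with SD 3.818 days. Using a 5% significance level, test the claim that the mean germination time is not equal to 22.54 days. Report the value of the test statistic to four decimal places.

0.6708

H0: μ = 22.54; H1: μ ≠ 22.54 (one-sample t-test, two-sided).
t = (x̄ − μ₀)/(s/√n) = (23 − 22.54)/(3.818/√31) = 0.6708
df = n − 1 = 30
Two-sided p-value ≈ 0.5075
Since p ≈ 0.5075 > α = 0.05, fail to reject H0; the data do not provide sufficient evidence against H0.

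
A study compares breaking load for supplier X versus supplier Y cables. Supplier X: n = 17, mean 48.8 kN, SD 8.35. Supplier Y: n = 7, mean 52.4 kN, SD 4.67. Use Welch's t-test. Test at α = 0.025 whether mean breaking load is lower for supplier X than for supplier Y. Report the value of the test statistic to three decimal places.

Let group 1 = supplier X, group 2 = supplier Y. H0: μ_1 = μ_2; H1: μ_1 < μ_2 (Welch's two-sample t-test, left-tailed).
t = (x̄_1 − x̄_2)/√(s_1²/n_1 + s_2²/n_2) = (48.8 − 52.4)/√(8.35²/17 + 4.67²/7) = -1.340
Welch–Satterthwaite df ≈ 19.51
p-value = P(T ≤ -1.340) ≈ 0.0978
Since p ≈ 0.0978 > α = 0.025, fail to reject H0; the data do not provide sufficient evidence against H0.

-1.340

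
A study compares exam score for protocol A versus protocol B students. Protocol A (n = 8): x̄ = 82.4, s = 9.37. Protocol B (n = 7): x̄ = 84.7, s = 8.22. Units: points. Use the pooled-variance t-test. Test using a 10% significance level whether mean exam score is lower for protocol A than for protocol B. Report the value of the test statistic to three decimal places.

-0.502

Let group 1 = protocol A, group 2 = protocol B. H0: μ_1 = μ_2; H1: μ_1 < μ_2 (two-sample pooled-variance t-test, left-tailed).
s_p² = [(8−1)·9.37² + (7−1)·8.22²]/(8+7−2) = 78.4607
t = (82.4 − 84.7)/√[78.4607·(1/8 + 1/7)] = -0.502
df = n₁ + n₂ − 2 = 13
p-value = P(T ≤ -0.502) ≈ 0.3121
Since p ≈ 0.3121 > α = 0.1, fail to reject H0; the data do not provide sufficient evidence against H0.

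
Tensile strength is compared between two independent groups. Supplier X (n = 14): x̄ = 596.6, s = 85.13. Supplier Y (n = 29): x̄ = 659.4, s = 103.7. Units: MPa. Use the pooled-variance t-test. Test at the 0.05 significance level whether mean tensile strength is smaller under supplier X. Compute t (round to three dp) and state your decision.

t = -1.965; reject H0

Let group 1 = supplier X, group 2 = supplier Y. H0: μ_1 = μ_2; H1: μ_1 < μ_2 (two-sample pooled-variance t-test, left-tailed).
s_p² = [(14−1)·85.13² + (29−1)·103.7²]/(14+29−2) = 9641.85
t = (596.6 − 659.4)/√[9641.85·(1/14 + 1/29)] = -1.965
df = n₁ + n₂ − 2 = 41
p-value = P(T ≤ -1.965) ≈ 0.0281
Since p ≈ 0.0281 < α = 0.05, reject H0; the evidence is statistically significant.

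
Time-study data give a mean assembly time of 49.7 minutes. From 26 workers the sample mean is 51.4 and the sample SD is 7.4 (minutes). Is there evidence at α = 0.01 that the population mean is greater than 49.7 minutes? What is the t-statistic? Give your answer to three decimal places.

1.171

H0: μ = 49.7; H1: μ > 49.7 (one-sample t-test, right-tailed).
t = (x̄ − μ₀)/(s/√n) = (51.4 − 49.7)/(7.4/√26) = 1.171
df = n − 1 = 25
p-value = P(T ≥ 1.171) ≈ 0.1262
Since p ≈ 0.1262 > α = 0.01, fail to reject H0; the data do not provide sufficient evidence against H0.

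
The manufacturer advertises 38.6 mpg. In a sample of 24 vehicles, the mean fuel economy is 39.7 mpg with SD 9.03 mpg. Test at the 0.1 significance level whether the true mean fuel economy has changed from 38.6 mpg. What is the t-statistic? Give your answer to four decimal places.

H0: μ = 38.6; H1: μ ≠ 38.6 (one-sample t-test, two-sided).
t = (x̄ − μ₀)/(s/√n) = (39.7 − 38.6)/(9.03/√24) = 0.5968
df = n − 1 = 23
Two-sided p-value ≈ 0.556
Since p ≈ 0.556 > α = 0.1, fail to reject H0; the data do not provide sufficient evidence against H0.

0.5968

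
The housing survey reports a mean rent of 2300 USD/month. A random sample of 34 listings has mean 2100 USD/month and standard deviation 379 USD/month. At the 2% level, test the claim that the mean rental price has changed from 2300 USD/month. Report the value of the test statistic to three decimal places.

H0: μ = 2300; H1: μ ≠ 2300 (one-sample t-test, two-sided).
t = (x̄ − μ₀)/(s/√n) = (2100 − 2300)/(379/√34) = -3.077
df = n − 1 = 33
Two-sided p-value ≈ 0.004
Since p ≈ 0.004 < α = 0.02, reject H0; the evidence is statistically significant.

-3.077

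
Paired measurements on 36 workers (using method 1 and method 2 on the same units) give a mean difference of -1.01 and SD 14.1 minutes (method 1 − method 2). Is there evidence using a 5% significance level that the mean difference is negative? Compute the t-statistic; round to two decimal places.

H0: μ_d = 0; H1: μ_d < 0 (paired t-test on the differences, left-tailed).
t = d̄/(s_d/√n) = -1.01/(14.1/√36) = -0.43
df = n − 1 = 35
p-value = P(T ≤ -0.43) ≈ 0.335
Since p ≈ 0.335 > α = 0.05, fail to reject H0; the data do not provide sufficient evidence against H0.

-0.43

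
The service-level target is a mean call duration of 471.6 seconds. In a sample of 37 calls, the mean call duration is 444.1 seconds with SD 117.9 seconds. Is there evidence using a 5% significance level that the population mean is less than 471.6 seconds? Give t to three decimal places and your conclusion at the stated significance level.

H0: μ = 471.6; H1: μ < 471.6 (one-sample t-test, left-tailed).
t = (x̄ − μ₀)/(s/√n) = (444.1 − 471.6)/(117.9/√37) = -1.419
df = n − 1 = 36
p-value = P(T ≤ -1.419) ≈ 0.082
Since p ≈ 0.082 > α = 0.05, fail to reject H0; the data do not provide sufficient evidence against H0.

t = -1.419; fail to reject H0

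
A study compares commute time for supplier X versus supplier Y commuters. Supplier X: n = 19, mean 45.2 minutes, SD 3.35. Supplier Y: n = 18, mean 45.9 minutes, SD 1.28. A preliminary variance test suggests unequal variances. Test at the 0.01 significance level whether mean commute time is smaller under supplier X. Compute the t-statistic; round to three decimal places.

-0.848

Let group 1 = supplier X, group 2 = supplier Y. H0: μ_1 = μ_2; H1: μ_1 < μ_2 (Welch's two-sample t-test, left-tailed).
t = (x̄_1 − x̄_2)/√(s_1²/n_1 + s_2²/n_2) = (45.2 − 45.9)/√(3.35²/19 + 1.28²/18) = -0.848
Welch–Satterthwaite df ≈ 23.39
p-value = P(T ≤ -0.848) ≈ 0.203
Since p ≈ 0.203 > α = 0.01, fail to reject H0; the evidence is not statistically significant.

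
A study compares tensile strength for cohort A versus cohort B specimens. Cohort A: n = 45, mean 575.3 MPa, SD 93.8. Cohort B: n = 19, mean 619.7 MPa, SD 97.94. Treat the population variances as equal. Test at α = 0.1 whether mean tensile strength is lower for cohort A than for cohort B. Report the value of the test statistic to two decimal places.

-1.71

Let group 1 = cohort A, group 2 = cohort B. H0: μ_1 = μ_2; H1: μ_1 < μ_2 (two-sample pooled-variance t-test, left-tailed).
s_p² = [(45−1)·93.8² + (19−1)·97.94²]/(45+19−2) = 9028.9
t = (575.3 − 619.7)/√[9028.9·(1/45 + 1/19)] = -1.71
df = n₁ + n₂ − 2 = 62
p-value = P(T ≤ -1.71) ≈ 0.0463
Since p ≈ 0.0463 < α = 0.1, reject H0; the evidence is statistically significant.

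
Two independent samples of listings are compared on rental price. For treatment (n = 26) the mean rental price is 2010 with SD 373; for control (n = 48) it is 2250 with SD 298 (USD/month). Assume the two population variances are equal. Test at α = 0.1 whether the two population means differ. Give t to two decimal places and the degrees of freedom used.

Let group 1 = treatment, group 2 = control. H0: μ_1 = μ_2; H1: μ_1 ≠ μ_2 (two-sample pooled-variance t-test, two-sided).
s_p² = [(26−1)·373² + (48−1)·298²]/(26+48−2) = 106278
t = (2010 − 2250)/√[106278·(1/26 + 1/48)] = -3.02
df = n₁ + n₂ − 2 = 72
Two-sided p-value ≈ 0.003
Since p ≈ 0.003 < α = 0.1, reject H0; the data support H1.

t = -3.02, df = 72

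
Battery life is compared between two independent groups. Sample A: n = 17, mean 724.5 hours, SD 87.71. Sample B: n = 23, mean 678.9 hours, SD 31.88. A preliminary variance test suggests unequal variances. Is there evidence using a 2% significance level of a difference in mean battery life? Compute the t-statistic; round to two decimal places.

Let group 1 = sample A, group 2 = sample B. H0: μ_1 = μ_2; H1: μ_1 ≠ μ_2 (Welch's two-sample t-test, two-sided).
t = (x̄_1 − x̄_2)/√(s_1²/n_1 + s_2²/n_2) = (724.5 − 678.9)/√(87.71²/17 + 31.88²/23) = 2.05
Welch–Satterthwaite df ≈ 19.14
Two-sided p-value ≈ 0.055
Since p ≈ 0.055 > α = 0.02, fail to reject H0; the evidence is not statistically significant.

2.05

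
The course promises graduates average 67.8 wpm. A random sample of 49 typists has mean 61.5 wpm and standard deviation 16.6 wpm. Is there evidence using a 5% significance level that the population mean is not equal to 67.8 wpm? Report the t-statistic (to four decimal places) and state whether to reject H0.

H0: μ = 67.8; H1: μ ≠ 67.8 (one-sample t-test, two-sided).
t = (x̄ − μ₀)/(s/√n) = (61.5 − 67.8)/(16.6/√49) = -2.6566
df = n − 1 = 48
Two-sided p-value ≈ 0.0107
Since p ≈ 0.0107 < α = 0.05, reject H0; the data support H1.

t = -2.6566; reject H0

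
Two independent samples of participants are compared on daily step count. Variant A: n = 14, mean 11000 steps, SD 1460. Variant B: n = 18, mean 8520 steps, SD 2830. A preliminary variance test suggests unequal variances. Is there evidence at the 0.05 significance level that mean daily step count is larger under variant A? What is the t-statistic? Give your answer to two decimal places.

Let group 1 = variant A, group 2 = variant B. H0: μ_1 = μ_2; H1: μ_1 > μ_2 (Welch's two-sample t-test, right-tailed).
t = (x̄_1 − x̄_2)/√(s_1²/n_1 + s_2²/n_2) = (11000 − 8520)/√(1460²/14 + 2830²/18) = 3.21
Welch–Satterthwaite df ≈ 26.56
p-value = P(T ≥ 3.21) ≈ 0.0017
Since p ≈ 0.0017 < α = 0.05, reject H0; the data support H1.

3.21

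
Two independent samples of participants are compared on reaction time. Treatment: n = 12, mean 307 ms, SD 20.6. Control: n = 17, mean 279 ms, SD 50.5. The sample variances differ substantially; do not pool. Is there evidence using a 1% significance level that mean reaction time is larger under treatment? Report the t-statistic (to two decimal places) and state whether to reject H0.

Let group 1 = treatment, group 2 = control. H0: μ_1 = μ_2; H1: μ_1 > μ_2 (Welch's two-sample t-test, right-tailed).
t = (x̄_1 − x̄_2)/√(s_1²/n_1 + s_2²/n_2) = (307 − 279)/√(20.6²/12 + 50.5²/17) = 2.06
Welch–Satterthwaite df ≈ 22.61
p-value = P(T ≥ 2.06) ≈ 0.026
Since p ≈ 0.026 > α = 0.01, fail to reject H0; the data do not provide sufficient evidence against H0.

t = 2.06; fail to reject H0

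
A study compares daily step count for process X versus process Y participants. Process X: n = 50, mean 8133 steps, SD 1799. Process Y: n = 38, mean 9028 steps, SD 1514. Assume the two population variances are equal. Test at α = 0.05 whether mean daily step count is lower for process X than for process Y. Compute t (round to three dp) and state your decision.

t = -2.472; reject H0

Let group 1 = process X, group 2 = process Y. H0: μ_1 = μ_2; H1: μ_1 < μ_2 (two-sample pooled-variance t-test, left-tailed).
s_p² = [(50−1)·1799² + (38−1)·1514²]/(50+38−2) = 2830170
t = (8133 − 9028)/√[2830170·(1/50 + 1/38)] = -2.472
df = n₁ + n₂ − 2 = 86
p-value = P(T ≤ -2.472) ≈ 0.0077
Since p ≈ 0.0077 < α = 0.05, reject H0; the evidence is statistically significant.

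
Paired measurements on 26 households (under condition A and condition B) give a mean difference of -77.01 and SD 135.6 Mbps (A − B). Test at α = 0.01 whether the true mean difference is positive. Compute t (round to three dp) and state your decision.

t = -2.896; fail to reject H0

H0: μ_d = 0; H1: μ_d > 0 (paired t-test on the differences, right-tailed).
t = d̄/(s_d/√n) = -77.01/(135.6/√26) = -2.896
df = n − 1 = 25
p-value = P(T ≥ -2.896) ≈ 0.996
Since p ≈ 0.996 > α = 0.01, fail to reject H0; the data do not provide sufficient evidence against H0.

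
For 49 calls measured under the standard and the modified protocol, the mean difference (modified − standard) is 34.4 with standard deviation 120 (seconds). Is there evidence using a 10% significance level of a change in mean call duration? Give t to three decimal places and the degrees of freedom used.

H0: μ_d = 0; H1: μ_d ≠ 0 (paired t-test on the differences, two-sided).
t = d̄/(s_d/√n) = 34.4/(120/√49) = 2.007
df = n − 1 = 48
Two-sided p-value ≈ 0.050
Since p ≈ 0.050 < α = 0.1, reject H0; the data support H1.

t = 2.007, df = 48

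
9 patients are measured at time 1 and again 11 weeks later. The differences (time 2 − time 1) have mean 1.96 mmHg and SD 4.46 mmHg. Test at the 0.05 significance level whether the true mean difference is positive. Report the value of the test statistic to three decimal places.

H0: μ_d = 0; H1: μ_d > 0 (paired t-test on the differences, right-tailed).
t = d̄/(s_d/√n) = 1.96/(4.46/√9) = 1.318
df = n − 1 = 8
p-value = P(T ≥ 1.318) ≈ 0.1119
Since p ≈ 0.1119 > α = 0.05, fail to reject H0; the data do not provide sufficient evidence against H0.

1.318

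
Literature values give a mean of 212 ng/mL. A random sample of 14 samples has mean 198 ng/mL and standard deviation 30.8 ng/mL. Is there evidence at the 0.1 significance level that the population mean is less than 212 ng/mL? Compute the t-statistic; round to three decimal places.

-1.701

H0: μ = 212; H1: μ < 212 (one-sample t-test, left-tailed).
t = (x̄ − μ₀)/(s/√n) = (198 − 212)/(30.8/√14) = -1.701
df = n − 1 = 13
p-value = P(T ≤ -1.701) ≈ 0.0564
Since p ≈ 0.0564 < α = 0.1, reject H0; the evidence is statistically significant.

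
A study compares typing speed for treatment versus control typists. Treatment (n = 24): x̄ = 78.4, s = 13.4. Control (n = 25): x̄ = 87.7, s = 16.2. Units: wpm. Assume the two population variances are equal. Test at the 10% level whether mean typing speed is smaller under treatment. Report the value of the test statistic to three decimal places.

Let group 1 = treatment, group 2 = control. H0: μ_1 = μ_2; H1: μ_1 < μ_2 (two-sample pooled-variance t-test, left-tailed).
s_p² = [(24−1)·13.4² + (25−1)·16.2²]/(24+25−2) = 221.882
t = (78.4 − 87.7)/√[221.882·(1/24 + 1/25)] = -2.185
df = n₁ + n₂ − 2 = 47
p-value = P(T ≤ -2.185) ≈ 0.0170
Since p ≈ 0.0170 < α = 0.1, reject H0; the evidence is statistically significant.

-2.185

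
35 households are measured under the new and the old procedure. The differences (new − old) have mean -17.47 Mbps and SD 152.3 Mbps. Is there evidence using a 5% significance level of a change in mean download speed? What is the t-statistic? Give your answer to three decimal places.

H0: μ_d = 0; H1: μ_d ≠ 0 (paired t-test on the differences, two-sided).
t = d̄/(s_d/√n) = -17.47/(152.3/√35) = -0.679
df = n − 1 = 34
Two-sided p-value ≈ 0.502
Since p ≈ 0.502 > α = 0.05, fail to reject H0; the evidence is not statistically significant.

-0.679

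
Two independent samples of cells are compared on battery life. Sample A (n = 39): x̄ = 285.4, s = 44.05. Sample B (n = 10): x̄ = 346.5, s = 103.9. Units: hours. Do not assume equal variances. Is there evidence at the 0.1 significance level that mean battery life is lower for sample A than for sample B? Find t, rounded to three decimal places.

-1.818

Let group 1 = sample A, group 2 = sample B. H0: μ_1 = μ_2; H1: μ_1 < μ_2 (Welch's two-sample t-test, left-tailed).
t = (x̄_1 − x̄_2)/√(s_1²/n_1 + s_2²/n_2) = (285.4 − 346.5)/√(44.05²/39 + 103.9²/10) = -1.818
Welch–Satterthwaite df ≈ 9.84
p-value = P(T ≤ -1.818) ≈ 0.050
Since p ≈ 0.050 < α = 0.1, reject H0; the data support H1.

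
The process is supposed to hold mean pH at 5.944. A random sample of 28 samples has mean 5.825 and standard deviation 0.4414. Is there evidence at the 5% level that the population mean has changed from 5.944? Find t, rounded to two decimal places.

-1.43

H0: μ = 5.944; H1: μ ≠ 5.944 (one-sample t-test, two-sided).
t = (x̄ − μ₀)/(s/√n) = (5.825 − 5.944)/(0.4414/√28) = -1.43
df = n − 1 = 27
Two-sided p-value ≈ 0.165
Since p ≈ 0.165 > α = 0.05, fail to reject H0; the evidence is not statistically significant.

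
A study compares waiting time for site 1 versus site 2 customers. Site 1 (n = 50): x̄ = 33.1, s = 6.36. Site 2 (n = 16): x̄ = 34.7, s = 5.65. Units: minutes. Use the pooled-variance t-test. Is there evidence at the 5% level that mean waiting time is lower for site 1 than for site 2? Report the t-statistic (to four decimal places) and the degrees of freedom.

Let group 1 = site 1, group 2 = site 2. H0: μ_1 = μ_2; H1: μ_1 < μ_2 (two-sample pooled-variance t-test, left-tailed).
s_p² = [(50−1)·6.36² + (16−1)·5.65²]/(50+16−2) = 38.4511
t = (33.1 − 34.7)/√[38.4511·(1/50 + 1/16)] = -0.8983
df = n₁ + n₂ − 2 = 64
p-value = P(T ≤ -0.8983) ≈ 0.1862
Since p ≈ 0.1862 > α = 0.05, fail to reject H0; the data do not provide sufficient evidence against H0.

t = -0.8983, df = 64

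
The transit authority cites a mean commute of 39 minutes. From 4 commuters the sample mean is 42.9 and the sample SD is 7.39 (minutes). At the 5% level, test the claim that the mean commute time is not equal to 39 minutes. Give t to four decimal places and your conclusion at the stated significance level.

H0: μ = 39; H1: μ ≠ 39 (one-sample t-test, two-sided).
t = (x̄ − μ₀)/(s/√n) = (42.9 − 39)/(7.39/√4) = 1.0555
df = n − 1 = 3
Two-sided p-value ≈ 0.369
Since p ≈ 0.369 > α = 0.05, fail to reject H0; the data do not provide sufficient evidence against H0.

t = 1.0555; fail to reject H0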